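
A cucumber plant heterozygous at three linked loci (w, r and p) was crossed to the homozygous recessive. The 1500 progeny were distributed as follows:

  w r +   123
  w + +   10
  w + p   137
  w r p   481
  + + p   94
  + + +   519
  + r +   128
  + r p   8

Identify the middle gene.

The two most frequent reciprocal classes, + + + and w r p, are the parental types, so the F1 was + + + / w r p.
The two rarest classes, w + + and + r p, are the double crossovers. Comparing them with the parentals, only the w allele has switched, so w is the middle locus and the order is p – w – r.

w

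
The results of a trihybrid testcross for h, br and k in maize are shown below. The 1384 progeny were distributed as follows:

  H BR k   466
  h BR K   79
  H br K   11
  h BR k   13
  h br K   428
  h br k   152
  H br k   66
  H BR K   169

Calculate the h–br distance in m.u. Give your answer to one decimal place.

12.2 m.u.

The two most frequent reciprocal classes, H BR k and h br K, are the parental types, so the F1 was H BR k / h br K.
The two rarest classes, h BR k and H br K, are the double crossovers. Comparing them with the parentals, only the h allele has switched, so h is the middle locus and the order is br – h – k.
Crossovers in the br–h interval produce the single-crossover classes H br k and h BR K (66 + 79 = 145) plus the double crossovers (24).
RF(br–h) = (145 + 24) / 1384 = 169/1384 = 0.1221 → 12.2 m.u.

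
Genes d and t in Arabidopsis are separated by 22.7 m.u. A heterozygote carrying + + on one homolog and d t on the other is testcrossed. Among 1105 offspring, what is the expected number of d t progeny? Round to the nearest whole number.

A map distance of 22.7 m.u. corresponds to a recombination frequency of 0.227.
The F1 is + + / d t, so d t is a parental gamete class with expected frequency (1 − r)/2 = 0.773/2 = 0.3865.
Expected number = 0.3865 × 1105 = 427.08 ≈ 427.

427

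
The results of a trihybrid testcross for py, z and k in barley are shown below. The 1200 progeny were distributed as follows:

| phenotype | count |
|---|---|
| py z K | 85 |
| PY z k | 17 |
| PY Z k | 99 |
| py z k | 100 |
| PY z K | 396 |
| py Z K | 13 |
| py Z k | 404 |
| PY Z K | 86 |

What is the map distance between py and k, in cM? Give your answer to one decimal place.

17.8 cM

The two most frequent reciprocal classes, PY z K and py Z k, are the parental types, so the F1 was PY z K / py Z k.
The two rarest classes, PY z k and py Z K, are the double crossovers. Comparing them with the parentals, only the k allele has switched, so k is the middle locus and the order is z – k – py.
Crossovers in the k–py interval produce the single-crossover classes py z K and PY Z k (85 + 99 = 184) plus the double crossovers (30).
RF(k–py) = (184 + 30) / 1200 = 214/1200 = 0.1783 → 17.8 cM.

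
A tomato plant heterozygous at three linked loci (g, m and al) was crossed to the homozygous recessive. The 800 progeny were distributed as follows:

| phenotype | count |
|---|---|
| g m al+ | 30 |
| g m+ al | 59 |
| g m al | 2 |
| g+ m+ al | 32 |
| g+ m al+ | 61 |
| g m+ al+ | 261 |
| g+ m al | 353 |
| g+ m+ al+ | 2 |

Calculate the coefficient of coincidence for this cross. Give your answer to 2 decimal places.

0.39

The two most frequent reciprocal classes, g m+ al+ and g+ m al, are the parental types, so the F1 was g m+ al+ / g+ m al.
The two rarest classes, g+ m+ al+ and g m al, are the double crossovers. Comparing them with the parentals, only the g allele has switched, so g is the middle locus and the order is al – g – m.
al–g: (120 + 4)/800 = 0.1550; g–m: (62 + 4)/800 = 0.0825.
Expected DCO frequency = 0.1550 × 0.0825 ≈ 0.01279; observed = 4/800 ≈ 0.00500.
Coefficient of coincidence = 0.00500/0.01279 ≈ 0.39.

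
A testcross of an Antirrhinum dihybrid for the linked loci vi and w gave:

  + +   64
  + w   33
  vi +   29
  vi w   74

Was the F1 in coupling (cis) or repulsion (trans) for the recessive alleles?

The two most frequent classes are + + (64) and vi w (74); these are the parental (non-recombinant) types.
So the F1 carried + + on one chromosome and vi w on the other — the recessive alleles are on the same chromosome (cis / coupling).

cis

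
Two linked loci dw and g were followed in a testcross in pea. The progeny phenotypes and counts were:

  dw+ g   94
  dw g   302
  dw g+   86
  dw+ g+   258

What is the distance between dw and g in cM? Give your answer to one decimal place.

The two most frequent classes, dw+ g+ (258) and dw g (302), are the parental types, so the F1 was dw+ g+ / dw g.
The recombinant classes are dw+ g and dw g+: 94 + 86 = 180.
Recombination frequency = 180/740 = 0.2432 ≈ 24.3%, i.e. 24.3 cM.

24.3 cM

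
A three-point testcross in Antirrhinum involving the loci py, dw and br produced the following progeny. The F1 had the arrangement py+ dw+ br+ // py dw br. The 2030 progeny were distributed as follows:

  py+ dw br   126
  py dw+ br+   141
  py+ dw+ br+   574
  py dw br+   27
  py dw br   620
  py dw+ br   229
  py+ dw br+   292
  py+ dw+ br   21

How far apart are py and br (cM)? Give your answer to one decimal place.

The two rarest classes, py+ dw+ br and py dw br+, are the double crossovers. Comparing them with the parentals, only the br allele has switched, so br is the middle locus and the order is dw – br – py.
Crossovers in the br–py interval produce the single-crossover classes py dw+ br+ and py+ dw br (141 + 126 = 267) plus the double crossovers (48).
RF(br–py) = (267 + 48) / 2030 = 315/2030 = 0.1552 → 15.5 cM.

15.5 cM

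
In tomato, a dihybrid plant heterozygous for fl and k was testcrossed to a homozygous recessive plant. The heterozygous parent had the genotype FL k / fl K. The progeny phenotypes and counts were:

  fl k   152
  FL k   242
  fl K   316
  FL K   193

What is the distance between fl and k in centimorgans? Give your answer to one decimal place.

The recombinant classes are FL K and fl k: 193 + 152 = 345.
Recombination frequency = 345/903 = 0.3821 ≈ 38.2%, i.e. 38.2 centimorgans.

38.2 centimorgans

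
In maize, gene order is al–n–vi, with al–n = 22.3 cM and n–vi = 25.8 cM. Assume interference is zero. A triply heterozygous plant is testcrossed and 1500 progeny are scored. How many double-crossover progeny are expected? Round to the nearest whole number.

Map distances give recombination frequencies of 0.223 and 0.258 for the two intervals.
With no interference, expected double-crossover frequency = 0.223 × 0.258 = 0.05753.
Expected number = 0.05753 × 1500 = 86.30 ≈ 86.

86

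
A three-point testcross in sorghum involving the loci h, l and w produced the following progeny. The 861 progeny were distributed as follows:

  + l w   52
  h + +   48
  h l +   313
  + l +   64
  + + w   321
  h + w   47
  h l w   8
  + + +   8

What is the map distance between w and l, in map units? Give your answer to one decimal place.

13.5 map units

The two most frequent reciprocal classes, + + w and h l +, are the parental types, so the F1 was + + w / h l +.
The two rarest classes, + + + and h l w, are the double crossovers. Comparing them with the parentals, only the w allele has switched, so w is the middle locus and the order is h – w – l.
Crossovers in the w–l interval produce the single-crossover classes + l w and h + + (52 + 48 = 100) plus the double crossovers (16).
RF(w–l) = (100 + 16) / 861 = 116/861 = 0.1347 → 13.5 map units.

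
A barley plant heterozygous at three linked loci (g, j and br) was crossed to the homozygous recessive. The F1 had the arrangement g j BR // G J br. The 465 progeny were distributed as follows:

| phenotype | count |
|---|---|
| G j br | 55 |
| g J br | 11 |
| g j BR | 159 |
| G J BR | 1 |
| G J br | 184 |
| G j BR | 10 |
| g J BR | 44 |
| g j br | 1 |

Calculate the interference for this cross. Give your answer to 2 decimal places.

0.60

The two rarest classes, g j br and G J BR, are the double crossovers. Comparing them with the parentals, only the br allele has switched, so br is the middle locus and the order is j – br – g.
j–br: (99 + 2)/465 = 0.2172; br–g: (21 + 2)/465 = 0.0495.
Expected DCO frequency = 0.2172 × 0.0495 ≈ 0.01075; observed = 2/465 ≈ 0.00430.
Coefficient of coincidence = 0.00430/0.01075 ≈ 0.40; interference = 1 − 0.40 = 0.60.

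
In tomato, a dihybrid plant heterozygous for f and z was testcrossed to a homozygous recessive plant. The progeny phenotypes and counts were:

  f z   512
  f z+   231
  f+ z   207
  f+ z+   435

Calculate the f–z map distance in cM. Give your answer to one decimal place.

31.6 cM

The two most frequent classes, f+ z+ (435) and f z (512), are the parental types, so the F1 was f+ z+ / f z.
The recombinant classes are f+ z and f z+: 207 + 231 = 438.
Recombination frequency = 438/1385 = 0.3162 ≈ 31.6%, i.e. 31.6 cM.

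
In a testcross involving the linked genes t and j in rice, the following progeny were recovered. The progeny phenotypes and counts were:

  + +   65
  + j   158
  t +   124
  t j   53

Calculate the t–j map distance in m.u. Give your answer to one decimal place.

29.5 m.u.

The two most frequent classes, + j (158) and t + (124), are the parental types, so the F1 was + j / t +.
The recombinant classes are + + and t j: 65 + 53 = 118.
Recombination frequency = 118/400 = 0.2950 ≈ 29.5%, i.e. 29.5 m.u.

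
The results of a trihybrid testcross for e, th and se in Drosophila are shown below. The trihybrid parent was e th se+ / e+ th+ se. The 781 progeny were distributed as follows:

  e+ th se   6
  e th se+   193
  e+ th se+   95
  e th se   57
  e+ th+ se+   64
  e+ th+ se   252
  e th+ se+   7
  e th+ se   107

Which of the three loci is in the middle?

th

The two rarest classes, e th+ se+ and e+ th se, are the double crossovers. Comparing them with the parentals, only the th allele has switched, so th is the middle locus and the order is e – th – se.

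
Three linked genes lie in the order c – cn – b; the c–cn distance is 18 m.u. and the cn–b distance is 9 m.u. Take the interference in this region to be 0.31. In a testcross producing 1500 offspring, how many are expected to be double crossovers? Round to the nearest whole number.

17

Map distances give recombination frequencies of 0.180 and 0.090 for the two intervals.
With interference 0.31 (so coincidence = 0.69), expected double-crossover frequency = 0.180 × 0.090 × 0.69 = 0.01118.
Expected number = 0.01118 × 1500 = 16.77 ≈ 17.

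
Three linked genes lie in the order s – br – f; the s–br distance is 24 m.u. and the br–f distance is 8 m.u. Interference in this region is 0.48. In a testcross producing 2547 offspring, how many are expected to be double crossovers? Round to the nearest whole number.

Map distances give recombination frequencies of 0.240 and 0.080 for the two intervals.
With interference 0.48 (so coincidence = 0.52), expected double-crossover frequency = 0.240 × 0.080 × 0.52 = 0.00998.
Expected number = 0.00998 × 2547 = 25.43 ≈ 25.

25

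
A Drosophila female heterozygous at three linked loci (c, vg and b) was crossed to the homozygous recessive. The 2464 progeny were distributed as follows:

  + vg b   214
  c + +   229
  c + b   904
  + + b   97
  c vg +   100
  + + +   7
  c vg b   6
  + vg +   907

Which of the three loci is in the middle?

The two most frequent reciprocal classes, c + b and + vg +, are the parental types, so the F1 was c + b / + vg +.
The two rarest classes, c vg b and + + +, are the double crossovers. Comparing them with the parentals, only the vg allele has switched, so vg is the middle locus and the order is c – vg – b.

vg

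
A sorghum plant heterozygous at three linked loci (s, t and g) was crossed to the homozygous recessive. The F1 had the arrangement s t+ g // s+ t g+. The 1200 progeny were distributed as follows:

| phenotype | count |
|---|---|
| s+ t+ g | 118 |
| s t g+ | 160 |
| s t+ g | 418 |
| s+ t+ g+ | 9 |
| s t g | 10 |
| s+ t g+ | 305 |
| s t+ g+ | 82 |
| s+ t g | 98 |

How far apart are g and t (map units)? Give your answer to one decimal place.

16.6 map units

The two rarest classes, s t g and s+ t+ g+, are the double crossovers. Comparing them with the parentals, only the t allele has switched, so t is the middle locus and the order is g – t – s.
Crossovers in the g–t interval produce the single-crossover classes s t+ g+ and s+ t g (82 + 98 = 180) plus the double crossovers (19).
RF(g–t) = (180 + 19) / 1200 = 199/1200 = 0.1658 → 16.6 map units.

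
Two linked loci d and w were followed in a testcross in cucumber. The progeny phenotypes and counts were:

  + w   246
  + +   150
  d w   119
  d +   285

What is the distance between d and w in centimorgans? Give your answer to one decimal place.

33.6 centimorgans

The two most frequent classes, + w (246) and d + (285), are the parental types, so the F1 was + w / d +.
The recombinant classes are + + and d w: 150 + 119 = 269.
Recombination frequency = 269/800 = 0.3362 ≈ 33.6%, i.e. 33.6 centimorgans.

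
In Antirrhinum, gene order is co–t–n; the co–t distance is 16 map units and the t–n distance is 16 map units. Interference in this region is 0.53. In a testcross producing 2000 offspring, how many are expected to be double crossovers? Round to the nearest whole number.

Map distances give recombination frequencies of 0.160 and 0.160 for the two intervals.
With interference 0.53 (so coincidence = 0.47), expected double-crossover frequency = 0.160 × 0.160 × 0.47 = 0.01203.
Expected number = 0.01203 × 2000 = 24.06 ≈ 24.

24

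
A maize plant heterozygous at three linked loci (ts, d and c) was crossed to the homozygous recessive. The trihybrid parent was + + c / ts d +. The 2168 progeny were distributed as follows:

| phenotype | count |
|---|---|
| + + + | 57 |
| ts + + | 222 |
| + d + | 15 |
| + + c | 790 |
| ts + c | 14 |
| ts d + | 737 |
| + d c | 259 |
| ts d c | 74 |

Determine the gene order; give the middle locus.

ts

The two rarest classes, ts + c and + d +, are the double crossovers. Comparing them with the parentals, only the ts allele has switched, so ts is the middle locus and the order is d – ts – c.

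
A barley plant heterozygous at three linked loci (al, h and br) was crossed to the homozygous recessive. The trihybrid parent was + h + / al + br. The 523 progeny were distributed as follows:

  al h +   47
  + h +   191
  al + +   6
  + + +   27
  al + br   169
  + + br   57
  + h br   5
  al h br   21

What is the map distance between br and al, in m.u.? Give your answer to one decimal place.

22.0 m.u.

The two rarest classes, + h br and al + +, are the double crossovers. Comparing them with the parentals, only the br allele has switched, so br is the middle locus and the order is h – br – al.
Crossovers in the br–al interval produce the single-crossover classes al h + and + + br (47 + 57 = 104) plus the double crossovers (11).
RF(br–al) = (104 + 11) / 523 = 115/523 = 0.2199 → 22.0 m.u.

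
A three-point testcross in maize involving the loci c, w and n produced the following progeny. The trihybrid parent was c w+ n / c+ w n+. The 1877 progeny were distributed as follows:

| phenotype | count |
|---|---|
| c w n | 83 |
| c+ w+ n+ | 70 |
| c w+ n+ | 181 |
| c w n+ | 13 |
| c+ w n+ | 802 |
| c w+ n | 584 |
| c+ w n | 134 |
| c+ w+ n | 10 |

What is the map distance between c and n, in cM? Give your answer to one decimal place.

18.0 cM

The two rarest classes, c+ w+ n and c w n+, are the double crossovers. Comparing them with the parentals, only the c allele has switched, so c is the middle locus and the order is n – c – w.
Crossovers in the n–c interval produce the single-crossover classes c w+ n+ and c+ w n (181 + 134 = 315) plus the double crossovers (23).
RF(n–c) = (315 + 23) / 1877 = 338/1877 = 0.1801 → 18.0 cM.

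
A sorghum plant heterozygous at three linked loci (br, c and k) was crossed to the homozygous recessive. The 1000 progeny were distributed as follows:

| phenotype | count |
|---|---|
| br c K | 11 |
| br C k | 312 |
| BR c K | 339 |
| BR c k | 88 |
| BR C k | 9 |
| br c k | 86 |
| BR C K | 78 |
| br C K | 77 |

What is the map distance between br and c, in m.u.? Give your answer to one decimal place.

18.4 m.u.

The two most frequent reciprocal classes, BR c K and br C k, are the parental types, so the F1 was BR c K / br C k.
The two rarest classes, br c K and BR C k, are the double crossovers. Comparing them with the parentals, only the br allele has switched, so br is the middle locus and the order is c – br – k.
Crossovers in the c–br interval produce the single-crossover classes BR C K and br c k (78 + 86 = 164) plus the double crossovers (20).
RF(c–br) = (164 + 20) / 1000 = 184/1000 = 0.1840 → 18.4 m.u.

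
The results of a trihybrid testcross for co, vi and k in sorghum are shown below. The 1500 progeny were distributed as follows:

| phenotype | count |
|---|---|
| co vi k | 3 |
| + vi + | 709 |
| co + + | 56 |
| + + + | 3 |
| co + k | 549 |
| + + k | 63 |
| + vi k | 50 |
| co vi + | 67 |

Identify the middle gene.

The two most frequent reciprocal classes, + vi + and co + k, are the parental types, so the F1 was + vi + / co + k.
The two rarest classes, + + + and co vi k, are the double crossovers. Comparing them with the parentals, only the vi allele has switched, so vi is the middle locus and the order is k – vi – co.

vi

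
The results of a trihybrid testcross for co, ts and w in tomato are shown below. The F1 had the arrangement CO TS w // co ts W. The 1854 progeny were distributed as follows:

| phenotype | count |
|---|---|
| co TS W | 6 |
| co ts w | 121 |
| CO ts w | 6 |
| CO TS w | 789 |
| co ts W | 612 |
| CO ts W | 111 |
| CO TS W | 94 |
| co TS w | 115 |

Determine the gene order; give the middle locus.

The two rarest classes, CO ts w and co TS W, are the double crossovers. Comparing them with the parentals, only the ts allele has switched, so ts is the middle locus and the order is co – ts – w.

ts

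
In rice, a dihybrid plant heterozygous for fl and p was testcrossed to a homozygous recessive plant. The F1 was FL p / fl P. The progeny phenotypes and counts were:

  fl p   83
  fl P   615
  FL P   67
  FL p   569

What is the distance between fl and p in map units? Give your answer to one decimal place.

11.2 map units

The recombinant classes are FL P and fl p: 67 + 83 = 150.
Recombination frequency = 150/1334 = 0.1124 ≈ 11.2%, i.e. 11.2 map units.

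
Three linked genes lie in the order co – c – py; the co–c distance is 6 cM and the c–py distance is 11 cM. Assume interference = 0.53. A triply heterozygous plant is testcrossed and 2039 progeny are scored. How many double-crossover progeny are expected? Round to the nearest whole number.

6

Map distances give recombination frequencies of 0.060 and 0.110 for the two intervals.
With interference 0.53 (so coincidence = 0.47), expected double-crossover frequency = 0.060 × 0.110 × 0.47 = 0.00310.
Expected number = 0.00310 × 2039 = 6.32 ≈ 6.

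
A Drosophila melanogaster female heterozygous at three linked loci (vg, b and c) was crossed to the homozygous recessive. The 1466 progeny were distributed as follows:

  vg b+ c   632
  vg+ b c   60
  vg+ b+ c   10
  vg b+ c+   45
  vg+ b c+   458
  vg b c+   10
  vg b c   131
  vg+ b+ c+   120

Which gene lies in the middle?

The two most frequent reciprocal classes, vg+ b c+ and vg b+ c, are the parental types, so the F1 was vg+ b c+ / vg b+ c.
The two rarest classes, vg b c+ and vg+ b+ c, are the double crossovers. Comparing them with the parentals, only the vg allele has switched, so vg is the middle locus and the order is c – vg – b.

vg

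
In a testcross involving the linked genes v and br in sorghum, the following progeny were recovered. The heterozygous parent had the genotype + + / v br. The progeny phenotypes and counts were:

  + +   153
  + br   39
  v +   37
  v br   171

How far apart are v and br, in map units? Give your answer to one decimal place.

The recombinant classes are + br and v +: 39 + 37 = 76.
Recombination frequency = 76/400 = 0.1900 ≈ 19.0%, i.e. 19.0 map units.

19.0 map units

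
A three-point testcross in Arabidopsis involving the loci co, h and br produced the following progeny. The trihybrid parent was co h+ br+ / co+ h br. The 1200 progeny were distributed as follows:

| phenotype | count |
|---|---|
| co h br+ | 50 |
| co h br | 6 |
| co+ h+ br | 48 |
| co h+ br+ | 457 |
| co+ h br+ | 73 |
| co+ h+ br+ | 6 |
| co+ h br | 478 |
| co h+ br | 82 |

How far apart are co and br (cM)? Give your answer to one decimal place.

The two rarest classes, co+ h+ br+ and co h br, are the double crossovers. Comparing them with the parentals, only the co allele has switched, so co is the middle locus and the order is br – co – h.
Crossovers in the br–co interval produce the single-crossover classes co h+ br and co+ h br+ (82 + 73 = 155) plus the double crossovers (12).
RF(br–co) = (155 + 12) / 1200 = 167/1200 = 0.1392 → 13.9 cM.

13.9 cM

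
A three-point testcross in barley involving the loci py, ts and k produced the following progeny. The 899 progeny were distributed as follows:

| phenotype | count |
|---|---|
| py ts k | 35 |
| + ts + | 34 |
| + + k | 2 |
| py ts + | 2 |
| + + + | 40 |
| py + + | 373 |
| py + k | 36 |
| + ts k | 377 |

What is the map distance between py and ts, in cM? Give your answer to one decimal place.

The two most frequent reciprocal classes, py + + and + ts k, are the parental types, so the F1 was py + + / + ts k.
The two rarest classes, py ts + and + + k, are the double crossovers. Comparing them with the parentals, only the ts allele has switched, so ts is the middle locus and the order is k – ts – py.
Crossovers in the ts–py interval produce the single-crossover classes + + + and py ts k (40 + 35 = 75) plus the double crossovers (4).
RF(ts–py) = (75 + 4) / 899 = 79/899 = 0.0879 → 8.8 cM.

8.8 cM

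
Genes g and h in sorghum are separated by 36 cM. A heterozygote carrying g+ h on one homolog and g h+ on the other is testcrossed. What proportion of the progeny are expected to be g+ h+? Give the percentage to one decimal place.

18.0%

A map distance of 36 cM corresponds to a recombination frequency of 0.360.
The F1 is g+ h / g h+, so g+ h+ is a recombinant gamete class with expected frequency r/2 = 0.360/2 = 0.1800.
That is 0.1800 = 18.0% of the progeny.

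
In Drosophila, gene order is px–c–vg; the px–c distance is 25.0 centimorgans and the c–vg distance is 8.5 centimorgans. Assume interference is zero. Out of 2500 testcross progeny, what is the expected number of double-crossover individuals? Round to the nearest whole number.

53

Map distances give recombination frequencies of 0.250 and 0.085 for the two intervals.
With no interference, expected double-crossover frequency = 0.250 × 0.085 = 0.02125.
Expected number = 0.02125 × 2500 = 53.13 ≈ 53.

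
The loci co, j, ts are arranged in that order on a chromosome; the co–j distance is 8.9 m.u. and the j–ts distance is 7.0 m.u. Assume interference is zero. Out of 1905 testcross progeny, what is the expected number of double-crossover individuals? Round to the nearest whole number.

Map distances give recombination frequencies of 0.089 and 0.070 for the two intervals.
With no interference, expected double-crossover frequency = 0.089 × 0.070 = 0.00623.
Expected number = 0.00623 × 1905 = 11.87 ≈ 12.

12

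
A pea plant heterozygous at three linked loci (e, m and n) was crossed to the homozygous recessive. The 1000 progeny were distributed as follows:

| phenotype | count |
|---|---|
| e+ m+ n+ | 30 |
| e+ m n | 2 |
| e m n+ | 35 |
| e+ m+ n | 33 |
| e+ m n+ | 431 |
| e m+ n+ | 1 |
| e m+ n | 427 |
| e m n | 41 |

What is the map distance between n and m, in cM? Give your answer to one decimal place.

The two most frequent reciprocal classes, e+ m n+ and e m+ n, are the parental types, so the F1 was e+ m n+ / e m+ n.
The two rarest classes, e+ m n and e m+ n+, are the double crossovers. Comparing them with the parentals, only the n allele has switched, so n is the middle locus and the order is e – n – m.
Crossovers in the n–m interval produce the single-crossover classes e+ m+ n+ and e m n (30 + 41 = 71) plus the double crossovers (3).
RF(n–m) = (71 + 3) / 1000 = 74/1000 = 0.0740 → 7.4 cM.

7.4 cM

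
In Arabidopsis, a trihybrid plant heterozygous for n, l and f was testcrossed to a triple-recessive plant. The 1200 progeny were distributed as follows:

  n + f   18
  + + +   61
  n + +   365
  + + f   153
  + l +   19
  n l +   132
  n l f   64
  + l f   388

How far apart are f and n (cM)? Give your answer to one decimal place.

13.5 cM

The two most frequent reciprocal classes, n + + and + l f, are the parental types, so the F1 was n + + / + l f.
The two rarest classes, n + f and + l +, are the double crossovers. Comparing them with the parentals, only the f allele has switched, so f is the middle locus and the order is l – f – n.
Crossovers in the f–n interval produce the single-crossover classes + + + and n l f (61 + 64 = 125) plus the double crossovers (37).
RF(f–n) = (125 + 37) / 1200 = 162/1200 = 0.1350 → 13.5 cM.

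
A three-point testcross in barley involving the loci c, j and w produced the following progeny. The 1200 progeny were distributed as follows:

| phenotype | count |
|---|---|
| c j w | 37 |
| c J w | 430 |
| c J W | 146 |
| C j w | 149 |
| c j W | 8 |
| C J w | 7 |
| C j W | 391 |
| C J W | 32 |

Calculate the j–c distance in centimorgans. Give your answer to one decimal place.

The two most frequent reciprocal classes, c J w and C j W, are the parental types, so the F1 was c J w / C j W.
The two rarest classes, C J w and c j W, are the double crossovers. Comparing them with the parentals, only the c allele has switched, so c is the middle locus and the order is w – c – j.
Crossovers in the c–j interval produce the single-crossover classes c j w and C J W (37 + 32 = 69) plus the double crossovers (15).
RF(c–j) = (69 + 15) / 1200 = 84/1200 = 0.0700 → 7.0 centimorgans.

7.0 centimorgans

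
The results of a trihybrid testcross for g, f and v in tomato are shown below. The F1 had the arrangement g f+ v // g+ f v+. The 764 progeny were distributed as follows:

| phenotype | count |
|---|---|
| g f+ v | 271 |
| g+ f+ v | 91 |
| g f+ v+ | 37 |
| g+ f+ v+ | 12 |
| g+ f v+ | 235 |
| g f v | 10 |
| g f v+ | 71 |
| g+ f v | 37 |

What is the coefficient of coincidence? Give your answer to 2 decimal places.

The two rarest classes, g f v and g+ f+ v+, are the double crossovers. Comparing them with the parentals, only the f allele has switched, so f is the middle locus and the order is v – f – g.
v–f: (74 + 22)/764 = 0.1257; f–g: (162 + 22)/764 = 0.2408.
Expected DCO frequency = 0.1257 × 0.2408 ≈ 0.03027; observed = 22/764 ≈ 0.02880.
Coefficient of coincidence = 0.02880/0.03027 ≈ 0.95.

0.95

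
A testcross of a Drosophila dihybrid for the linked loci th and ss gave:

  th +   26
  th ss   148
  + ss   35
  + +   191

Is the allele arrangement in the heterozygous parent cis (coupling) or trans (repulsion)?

cis

The two most frequent classes are + + (191) and th ss (148); these are the parental (non-recombinant) types.
So the F1 carried + + on one chromosome and th ss on the other — the recessive alleles are on the same chromosome (cis / coupling).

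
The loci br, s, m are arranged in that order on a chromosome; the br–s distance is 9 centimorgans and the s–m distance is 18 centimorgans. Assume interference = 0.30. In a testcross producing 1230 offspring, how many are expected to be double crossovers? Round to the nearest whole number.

Map distances give recombination frequencies of 0.090 and 0.180 for the two intervals.
With interference 0.30 (so coincidence = 0.70), expected double-crossover frequency = 0.090 × 0.180 × 0.70 = 0.01134.
Expected number = 0.01134 × 1230 = 13.95 ≈ 14.

14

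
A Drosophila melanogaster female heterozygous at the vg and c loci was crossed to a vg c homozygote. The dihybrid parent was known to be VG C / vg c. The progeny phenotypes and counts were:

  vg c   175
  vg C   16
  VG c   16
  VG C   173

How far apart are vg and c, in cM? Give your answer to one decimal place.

The recombinant classes are VG c and vg C: 16 + 16 = 32.
Recombination frequency = 32/380 = 0.0842 ≈ 8.4%, i.e. 8.4 cM.

8.4 cM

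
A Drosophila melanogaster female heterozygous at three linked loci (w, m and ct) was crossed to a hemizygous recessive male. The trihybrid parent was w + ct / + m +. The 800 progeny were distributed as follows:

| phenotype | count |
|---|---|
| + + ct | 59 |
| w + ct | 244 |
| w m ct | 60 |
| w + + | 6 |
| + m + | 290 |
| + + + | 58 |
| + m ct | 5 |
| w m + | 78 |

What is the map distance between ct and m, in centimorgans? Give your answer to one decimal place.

The two rarest classes, w + + and + m ct, are the double crossovers. Comparing them with the parentals, only the ct allele has switched, so ct is the middle locus and the order is w – ct – m.
Crossovers in the ct–m interval produce the single-crossover classes w m ct and + + + (60 + 58 = 118) plus the double crossovers (11).
RF(ct–m) = (118 + 11) / 800 = 129/800 = 0.1613 → 16.1 centimorgans.

16.1 centimorgans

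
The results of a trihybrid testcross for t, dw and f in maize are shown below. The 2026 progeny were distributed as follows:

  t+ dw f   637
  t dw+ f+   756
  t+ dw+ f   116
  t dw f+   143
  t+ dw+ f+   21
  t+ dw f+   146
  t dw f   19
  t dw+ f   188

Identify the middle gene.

t

The two most frequent reciprocal classes, t+ dw f and t dw+ f+, are the parental types, so the F1 was t+ dw f / t dw+ f+.
The two rarest classes, t dw f and t+ dw+ f+, are the double crossovers. Comparing them with the parentals, only the t allele has switched, so t is the middle locus and the order is f – t – dw.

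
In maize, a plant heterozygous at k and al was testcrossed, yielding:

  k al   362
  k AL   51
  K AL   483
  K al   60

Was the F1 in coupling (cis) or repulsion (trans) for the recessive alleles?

cis

The two most frequent classes are K AL (483) and k al (362); these are the parental (non-recombinant) types.
So the F1 carried K AL on one chromosome and k al on the other — the recessive alleles are on the same chromosome (cis / coupling).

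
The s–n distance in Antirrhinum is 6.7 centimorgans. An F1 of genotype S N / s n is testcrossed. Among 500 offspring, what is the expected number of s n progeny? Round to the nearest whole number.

233

A map distance of 6.7 centimorgans corresponds to a recombination frequency of 0.067.
The F1 is S N / s n, so s n is a parental gamete class with expected frequency (1 − r)/2 = 0.933/2 = 0.4665.
Expected number = 0.4665 × 500 = 233.25 ≈ 233.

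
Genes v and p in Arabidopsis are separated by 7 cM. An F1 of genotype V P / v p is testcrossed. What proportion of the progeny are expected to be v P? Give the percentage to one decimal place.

3.5%

A map distance of 7 cM corresponds to a recombination frequency of 0.070.
The F1 is V P / v p, so v P is a recombinant gamete class with expected frequency r/2 = 0.070/2 = 0.0350.
That is 0.0350 = 3.5% of the progeny.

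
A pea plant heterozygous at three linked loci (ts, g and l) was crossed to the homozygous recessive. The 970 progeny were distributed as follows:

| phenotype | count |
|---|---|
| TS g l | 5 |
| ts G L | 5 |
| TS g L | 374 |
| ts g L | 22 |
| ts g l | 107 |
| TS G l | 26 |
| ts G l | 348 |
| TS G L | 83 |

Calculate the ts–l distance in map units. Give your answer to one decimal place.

6.0 map units

The two most frequent reciprocal classes, ts G l and TS g L, are the parental types, so the F1 was ts G l / TS g L.
The two rarest classes, ts G L and TS g l, are the double crossovers. Comparing them with the parentals, only the l allele has switched, so l is the middle locus and the order is ts – l – g.
Crossovers in the ts–l interval produce the single-crossover classes TS G l and ts g L (26 + 22 = 48) plus the double crossovers (10).
RF(ts–l) = (48 + 10) / 970 = 58/970 = 0.0598 → 6.0 map units.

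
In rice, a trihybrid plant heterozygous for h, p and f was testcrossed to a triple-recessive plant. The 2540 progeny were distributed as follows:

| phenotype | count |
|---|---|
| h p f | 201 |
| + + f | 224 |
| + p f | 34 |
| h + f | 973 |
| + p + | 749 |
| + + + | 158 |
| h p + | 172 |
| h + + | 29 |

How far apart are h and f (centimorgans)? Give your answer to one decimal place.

The two most frequent reciprocal classes, h + f and + p +, are the parental types, so the F1 was h + f / + p +.
The two rarest classes, h + + and + p f, are the double crossovers. Comparing them with the parentals, only the f allele has switched, so f is the middle locus and the order is h – f – p.
Crossovers in the h–f interval produce the single-crossover classes + + f and h p + (224 + 172 = 396) plus the double crossovers (63).
RF(h–f) = (396 + 63) / 2540 = 459/2540 = 0.1807 → 18.1 centimorgans.

18.1 centimorgans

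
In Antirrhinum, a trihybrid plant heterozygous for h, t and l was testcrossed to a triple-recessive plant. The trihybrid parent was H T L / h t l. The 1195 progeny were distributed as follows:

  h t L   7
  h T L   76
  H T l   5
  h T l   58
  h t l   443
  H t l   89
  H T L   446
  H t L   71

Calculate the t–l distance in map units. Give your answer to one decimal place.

The two rarest classes, H T l and h t L, are the double crossovers. Comparing them with the parentals, only the l allele has switched, so l is the middle locus and the order is t – l – h.
Crossovers in the t–l interval produce the single-crossover classes H t L and h T l (71 + 58 = 129) plus the double crossovers (12).
RF(t–l) = (129 + 12) / 1195 = 141/1195 = 0.1180 → 11.8 map units.

11.8 map units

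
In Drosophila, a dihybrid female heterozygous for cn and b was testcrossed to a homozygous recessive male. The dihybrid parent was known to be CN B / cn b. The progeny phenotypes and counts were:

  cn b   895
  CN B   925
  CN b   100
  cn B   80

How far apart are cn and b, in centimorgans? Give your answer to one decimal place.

The recombinant classes are CN b and cn B: 100 + 80 = 180.
Recombination frequency = 180/2000 = 0.0900 ≈ 9.0%, i.e. 9.0 centimorgans.

9.0 centimorgans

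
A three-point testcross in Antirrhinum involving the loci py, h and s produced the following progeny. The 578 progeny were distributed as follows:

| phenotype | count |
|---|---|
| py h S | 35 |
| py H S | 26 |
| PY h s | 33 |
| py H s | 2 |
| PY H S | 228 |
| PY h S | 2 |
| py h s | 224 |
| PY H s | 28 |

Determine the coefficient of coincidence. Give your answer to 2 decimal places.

The two most frequent reciprocal classes, PY H S and py h s, are the parental types, so the F1 was PY H S / py h s.
The two rarest classes, PY h S and py H s, are the double crossovers. Comparing them with the parentals, only the h allele has switched, so h is the middle locus and the order is s – h – py.
s–h: (63 + 4)/578 = 0.1159; h–py: (59 + 4)/578 = 0.1090.
Expected DCO frequency = 0.1159 × 0.1090 ≈ 0.01263; observed = 4/578 ≈ 0.00692.
Coefficient of coincidence = 0.00692/0.01263 ≈ 0.55.

0.55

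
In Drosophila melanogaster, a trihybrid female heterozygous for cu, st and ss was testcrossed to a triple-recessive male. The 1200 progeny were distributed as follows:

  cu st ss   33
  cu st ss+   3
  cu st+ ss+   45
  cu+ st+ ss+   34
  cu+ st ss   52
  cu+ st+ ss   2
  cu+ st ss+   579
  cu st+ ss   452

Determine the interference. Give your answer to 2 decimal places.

The two most frequent reciprocal classes, cu+ st ss+ and cu st+ ss, are the parental types, so the F1 was cu+ st ss+ / cu st+ ss.
The two rarest classes, cu st ss+ and cu+ st+ ss, are the double crossovers. Comparing them with the parentals, only the cu allele has switched, so cu is the middle locus and the order is ss – cu – st.
ss–cu: (97 + 5)/1200 = 0.0850; cu–st: (67 + 5)/1200 = 0.0600.
Expected DCO frequency = 0.0850 × 0.0600 ≈ 0.00510; observed = 5/1200 ≈ 0.00417.
Coefficient of coincidence = 0.00417/0.00510 ≈ 0.82; interference = 1 − 0.82 = 0.18.

0.18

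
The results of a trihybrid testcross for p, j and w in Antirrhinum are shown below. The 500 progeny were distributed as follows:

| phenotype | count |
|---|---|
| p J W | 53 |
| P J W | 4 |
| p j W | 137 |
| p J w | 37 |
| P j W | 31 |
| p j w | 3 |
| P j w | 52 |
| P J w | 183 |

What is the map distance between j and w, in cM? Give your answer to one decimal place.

The two most frequent reciprocal classes, p j W and P J w, are the parental types, so the F1 was p j W / P J w.
The two rarest classes, p j w and P J W, are the double crossovers. Comparing them with the parentals, only the w allele has switched, so w is the middle locus and the order is p – w – j.
Crossovers in the w–j interval produce the single-crossover classes p J W and P j w (53 + 52 = 105) plus the double crossovers (7).
RF(w–j) = (105 + 7) / 500 = 112/500 = 0.2240 → 22.4 cM.

22.4 cM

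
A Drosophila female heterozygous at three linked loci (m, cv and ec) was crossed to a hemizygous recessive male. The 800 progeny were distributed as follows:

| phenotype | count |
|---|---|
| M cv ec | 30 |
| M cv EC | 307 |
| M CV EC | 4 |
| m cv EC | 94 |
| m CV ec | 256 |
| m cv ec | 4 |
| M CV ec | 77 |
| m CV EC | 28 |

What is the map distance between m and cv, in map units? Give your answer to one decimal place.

The two most frequent reciprocal classes, m CV ec and M cv EC, are the parental types, so the F1 was m CV ec / M cv EC.
The two rarest classes, m cv ec and M CV EC, are the double crossovers. Comparing them with the parentals, only the cv allele has switched, so cv is the middle locus and the order is m – cv – ec.
Crossovers in the m–cv interval produce the single-crossover classes M CV ec and m cv EC (77 + 94 = 171) plus the double crossovers (8).
RF(m–cv) = (171 + 8) / 800 = 179/800 = 0.2238 → 22.4 map units.

22.4 map units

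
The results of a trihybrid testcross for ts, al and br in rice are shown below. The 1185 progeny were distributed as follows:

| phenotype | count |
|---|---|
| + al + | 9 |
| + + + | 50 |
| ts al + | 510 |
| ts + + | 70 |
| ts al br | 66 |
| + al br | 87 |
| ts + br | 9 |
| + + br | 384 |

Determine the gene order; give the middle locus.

The two most frequent reciprocal classes, + + br and ts al +, are the parental types, so the F1 was + + br / ts al +.
The two rarest classes, ts + br and + al +, are the double crossovers. Comparing them with the parentals, only the ts allele has switched, so ts is the middle locus and the order is br – ts – al.

ts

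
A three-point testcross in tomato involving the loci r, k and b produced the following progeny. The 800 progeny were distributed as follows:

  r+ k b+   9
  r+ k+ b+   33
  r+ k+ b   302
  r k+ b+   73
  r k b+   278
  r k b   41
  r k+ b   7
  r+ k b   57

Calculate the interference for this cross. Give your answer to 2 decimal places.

0.03

The two most frequent reciprocal classes, r k b+ and r+ k+ b, are the parental types, so the F1 was r k b+ / r+ k+ b.
The two rarest classes, r+ k b+ and r k+ b, are the double crossovers. Comparing them with the parentals, only the r allele has switched, so r is the middle locus and the order is b – r – k.
b–r: (74 + 16)/800 = 0.1125; r–k: (130 + 16)/800 = 0.1825.
Expected DCO frequency = 0.1125 × 0.1825 ≈ 0.02053; observed = 16/800 ≈ 0.02000.
Coefficient of coincidence = 0.02000/0.02053 ≈ 0.97; interference = 1 − 0.97 = 0.03.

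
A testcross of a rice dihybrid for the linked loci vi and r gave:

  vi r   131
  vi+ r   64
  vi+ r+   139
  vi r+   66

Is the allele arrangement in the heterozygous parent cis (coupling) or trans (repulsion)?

cis

The two most frequent classes are vi+ r+ (139) and vi r (131); these are the parental (non-recombinant) types.
So the F1 carried vi+ r+ on one chromosome and vi r on the other — the recessive alleles are on the same chromosome (cis / coupling).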